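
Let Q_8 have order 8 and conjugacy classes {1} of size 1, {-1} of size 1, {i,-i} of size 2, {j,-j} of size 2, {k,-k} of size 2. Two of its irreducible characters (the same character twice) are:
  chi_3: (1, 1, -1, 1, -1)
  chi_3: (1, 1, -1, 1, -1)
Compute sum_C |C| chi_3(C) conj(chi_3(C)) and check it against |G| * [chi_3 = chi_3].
Sum = 8 = |G| = 8; so <chi_3, chi_3> = 1 (norm-1 confirms irreducibility).

Proof sketch: Compute term by term over conjugacy classes (|C| * chi_3(C) * conj(chi_3(C))):
  1*(1)*conj(1) + 1*(1)*conj(1) + 2*(-1)*conj(-1) + 2*(1)*conj(1) + 2*(-1)*conj(-1)
  = (1) + (1) + (2) + (2) + (2)
  = 8.
Dividing by |G| = 8 gives 8/8 = 1, matching the row-orthogonality relation <chi_3, chi_3> = [chi_3 = chi_3].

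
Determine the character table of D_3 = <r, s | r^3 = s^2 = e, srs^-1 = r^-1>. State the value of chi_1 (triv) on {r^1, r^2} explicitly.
Conjugacy classes: {e} of size 1, {r^1, r^2} of size 2, {s, sr, ..., sr^2} of size 3.
Character table:
  irrep \ class              {e} (size 1)  {r^1, r^2} (size 2)  {s, sr, ..., sr^2} (size 3)
  chi_1 (triv)               1             1                    1                          
  chi_2 (sign: r->1, s->-1)  1             1                    -1                         
  chi_3 (2d, j=1)            2             -1                   0                          

Spot check: chi_1 (triv) on {r^1, r^2} = 1.

Why: D_3 has order 2*3 = 6 with 3 conjugacy classes, hence 3 irreducibles. Sum of squared dims 1 + 1 + 4 = 6 = |G|. Linear characters come from the abelianisation; the 2-dimensional irreps have character r^k -> 2*cos(2*pi*j*k/3), reflections -> 0.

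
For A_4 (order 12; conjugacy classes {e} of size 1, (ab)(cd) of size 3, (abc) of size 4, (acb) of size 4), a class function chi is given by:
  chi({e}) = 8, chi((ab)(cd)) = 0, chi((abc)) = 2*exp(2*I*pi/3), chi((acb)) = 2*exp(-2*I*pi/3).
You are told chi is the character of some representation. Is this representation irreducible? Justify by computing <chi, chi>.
Not irreducible (reducible): <chi, chi> = 8 > 1.

Derivation: <chi, chi> = (1/|G|) sum_C |C| * |chi(C)|^2 = (1/12)[1*|8|^2 + 3*|0|^2 + 4*|2*exp(2*I*pi/3)|^2 + 4*|2*exp(-2*I*pi/3)|^2]
  = (1/12)[(64) + (0) + (16) + (16)] = 96/12 = 8.
(Exp terms are combined using exp(i*s)*conj(exp(i*t)) = exp(i*(s-t)), and sums of them are collapsed using the identity that for every m > 1 the m distinct m-th roots of unity sum to 0, e.g. 1 + exp(2*I*pi/3) + exp(-2*I*pi/3) = 0.)
A character is irreducible iff <chi, chi> = 1, so this representation is reducible.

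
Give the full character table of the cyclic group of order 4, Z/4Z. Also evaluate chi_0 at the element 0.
Character table of Z/4Z (irreps indexed chi_0,...,chi_3 with chi_k(m) = zeta_4^(k*m), zeta_4 = exp(2*pi*i/4)):
  irrep \ class  {0} (size 1)  {1} (size 1)  {2} (size 1)  {3} (size 1)
  chi_0          1             1             1             1           
  chi_1          1             I             -1            -I          
  chi_2          1             -1            1             -1          
  chi_3          1             -I            -1            I           

Spot check: chi_0(0) = zeta_4^(0*0) = zeta_4^0 = 1.

Details: Z/4Z is abelian, so all 4 irreducible complex representations are 1-dimensional. They are given by chi_k(m) = zeta_4^(k*m) for k = 0,...,3. Row orthogonality: sum_m chi_k(m) conj(chi_l(m)) = 4 * [k = l].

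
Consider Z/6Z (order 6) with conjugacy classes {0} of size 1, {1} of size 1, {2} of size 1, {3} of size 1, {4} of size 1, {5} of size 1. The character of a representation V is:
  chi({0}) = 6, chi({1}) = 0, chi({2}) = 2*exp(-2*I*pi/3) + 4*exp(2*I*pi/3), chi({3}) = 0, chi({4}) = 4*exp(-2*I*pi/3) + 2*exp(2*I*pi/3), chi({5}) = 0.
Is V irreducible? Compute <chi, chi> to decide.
Not irreducible (reducible): <chi, chi> = 10 > 1.

Explanation: <chi, chi> = (1/|G|) sum_C |C| * |chi(C)|^2 = (1/6)[1*|6|^2 + 1*|0|^2 + 1*|2*exp(-2*I*pi/3) + 4*exp(2*I*pi/3)|^2 + 1*|0|^2 + 1*|4*exp(-2*I*pi/3) + 2*exp(2*I*pi/3)|^2 + 1*|0|^2]
  = (1/6)[(36) + (0) + (12) + (0) + (12) + (0)] = 60/6 = 10.
(Exp terms are combined using exp(i*s)*conj(exp(i*t)) = exp(i*(s-t)), and sums of them are collapsed using the identity that for every m > 1 the m distinct m-th roots of unity sum to 0, e.g. 1 + exp(2*I*pi/3) + exp(-2*I*pi/3) = 0.)
A character is irreducible iff <chi, chi> = 1, so this representation is reducible.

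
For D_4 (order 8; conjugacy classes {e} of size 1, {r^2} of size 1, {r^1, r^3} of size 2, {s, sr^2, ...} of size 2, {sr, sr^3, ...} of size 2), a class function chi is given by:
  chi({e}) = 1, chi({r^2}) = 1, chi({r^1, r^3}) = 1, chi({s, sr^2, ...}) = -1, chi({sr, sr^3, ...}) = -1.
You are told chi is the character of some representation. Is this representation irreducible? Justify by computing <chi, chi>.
Irreducible: <chi, chi> = 1.

<chi, chi> = (1/|G|) sum_C |C| * |chi(C)|^2 = (1/8)[1*|1|^2 + 1*|1|^2 + 2*|1|^2 + 2*|-1|^2 + 2*|-1|^2]
  = (1/8)[(1) + (1) + (2) + (2) + (2)] = 8/8 = 1.
A character is irreducible iff <chi, chi> = 1, so this representation is irreducible.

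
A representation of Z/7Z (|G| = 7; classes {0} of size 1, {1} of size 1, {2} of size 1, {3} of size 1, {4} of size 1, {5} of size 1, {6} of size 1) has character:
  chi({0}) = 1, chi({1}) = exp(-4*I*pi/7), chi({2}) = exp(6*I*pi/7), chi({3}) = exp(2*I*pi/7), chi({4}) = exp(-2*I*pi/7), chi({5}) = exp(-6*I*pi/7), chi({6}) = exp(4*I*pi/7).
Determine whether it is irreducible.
Irreducible: <chi, chi> = 1.

Why: <chi, chi> = (1/|G|) sum_C |C| * |chi(C)|^2 = (1/7)[1*|1|^2 + 1*|exp(-4*I*pi/7)|^2 + 1*|exp(6*I*pi/7)|^2 + 1*|exp(2*I*pi/7)|^2 + 1*|exp(-2*I*pi/7)|^2 + 1*|exp(-6*I*pi/7)|^2 + 1*|exp(4*I*pi/7)|^2]
  = (1/7)[(1) + (1) + (1) + (1) + (1) + (1) + (1)] = 7/7 = 1.
(Exp terms are combined using exp(i*s)*conj(exp(i*t)) = exp(i*(s-t)), and sums of them are collapsed using the identity that for every m > 1 the m distinct m-th roots of unity sum to 0, e.g. 1 + exp(2*I*pi/3) + exp(-2*I*pi/3) = 0.)
A character is irreducible iff <chi, chi> = 1, so this representation is irreducible.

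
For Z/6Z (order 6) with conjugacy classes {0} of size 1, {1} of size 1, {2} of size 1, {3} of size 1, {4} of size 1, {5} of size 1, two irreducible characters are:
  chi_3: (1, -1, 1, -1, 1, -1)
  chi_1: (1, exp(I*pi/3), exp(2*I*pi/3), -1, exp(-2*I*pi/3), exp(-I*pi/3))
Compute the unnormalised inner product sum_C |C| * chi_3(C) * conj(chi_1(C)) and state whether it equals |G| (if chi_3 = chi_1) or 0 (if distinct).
Sum = 0; so <chi_3, chi_1> = 0 (distinct irreducibles are orthogonal).

Proof sketch: Compute term by term over conjugacy classes (|C| * chi_3(C) * conj(chi_1(C))):
  1*(1)*conj(1) + 1*(-1)*conj(exp(I*pi/3)) + 1*(1)*conj(exp(2*I*pi/3)) + 1*(-1)*conj(-1) + 1*(1)*conj(exp(-2*I*pi/3)) + 1*(-1)*conj(exp(-I*pi/3))
  = (1) + (-exp(-I*pi/3)) + (exp(-2*I*pi/3)) + (1) + (exp(2*I*pi/3)) + (-exp(I*pi/3))
  = 0.
(Exp terms are combined using exp(i*s)*conj(exp(i*t)) = exp(i*(s-t)), and sums of them are collapsed using the identity that for every m > 1 the m distinct m-th roots of unity sum to 0, e.g. 1 + exp(2*I*pi/3) + exp(-2*I*pi/3) = 0.)
Dividing by |G| = 6 gives 0/6 = 0, matching the row-orthogonality relation <chi_3, chi_1> = [chi_3 = chi_1].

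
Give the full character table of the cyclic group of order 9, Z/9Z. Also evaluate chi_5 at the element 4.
Character table of Z/9Z (irreps indexed chi_0,...,chi_8 with chi_k(m) = zeta_9^(k*m), zeta_9 = exp(2*pi*i/9)):
  irrep \ class  {0} (size 1)  {1} (size 1)    {2} (size 1)    {3} (size 1)    {4} (size 1)    {5} (size 1)    {6} (size 1)    {7} (size 1)    {8} (size 1)  
  chi_0          1             1               1               1               1               1               1               1               1             
  chi_1          1             exp(2*I*pi/9)   exp(4*I*pi/9)   exp(2*I*pi/3)   exp(8*I*pi/9)   exp(-8*I*pi/9)  exp(-2*I*pi/3)  exp(-4*I*pi/9)  exp(-2*I*pi/9)
  chi_2          1             exp(4*I*pi/9)   exp(8*I*pi/9)   exp(-2*I*pi/3)  exp(-2*I*pi/9)  exp(2*I*pi/9)   exp(2*I*pi/3)   exp(-8*I*pi/9)  exp(-4*I*pi/9)
  chi_3          1             exp(2*I*pi/3)   exp(-2*I*pi/3)  1               exp(2*I*pi/3)   exp(-2*I*pi/3)  1               exp(2*I*pi/3)   exp(-2*I*pi/3)
  chi_4          1             exp(8*I*pi/9)   exp(-2*I*pi/9)  exp(2*I*pi/3)   exp(-4*I*pi/9)  exp(4*I*pi/9)   exp(-2*I*pi/3)  exp(2*I*pi/9)   exp(-8*I*pi/9)
  chi_5          1             exp(-8*I*pi/9)  exp(2*I*pi/9)   exp(-2*I*pi/3)  exp(4*I*pi/9)   exp(-4*I*pi/9)  exp(2*I*pi/3)   exp(-2*I*pi/9)  exp(8*I*pi/9) 
  chi_6          1             exp(-2*I*pi/3)  exp(2*I*pi/3)   1               exp(-2*I*pi/3)  exp(2*I*pi/3)   1               exp(-2*I*pi/3)  exp(2*I*pi/3) 
  chi_7          1             exp(-4*I*pi/9)  exp(-8*I*pi/9)  exp(2*I*pi/3)   exp(2*I*pi/9)   exp(-2*I*pi/9)  exp(-2*I*pi/3)  exp(8*I*pi/9)   exp(4*I*pi/9) 
  chi_8          1             exp(-2*I*pi/9)  exp(-4*I*pi/9)  exp(-2*I*pi/3)  exp(-8*I*pi/9)  exp(8*I*pi/9)   exp(2*I*pi/3)   exp(4*I*pi/9)   exp(2*I*pi/9) 

Spot check: chi_5(4) = zeta_9^(5*4) = zeta_9^20 = exp(4*I*pi/9).

Explanation: Z/9Z is abelian, so all 9 irreducible complex representations are 1-dimensional. They are given by chi_k(m) = zeta_9^(k*m) for k = 0,...,8. Row orthogonality: sum_m chi_k(m) conj(chi_l(m)) = 9 * [k = l].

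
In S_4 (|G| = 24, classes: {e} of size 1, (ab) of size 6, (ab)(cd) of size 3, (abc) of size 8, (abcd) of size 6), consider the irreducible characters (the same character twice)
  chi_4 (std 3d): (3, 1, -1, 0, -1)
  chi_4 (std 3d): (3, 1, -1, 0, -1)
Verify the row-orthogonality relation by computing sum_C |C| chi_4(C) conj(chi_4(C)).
Sum = 24 = |G| = 24; so <chi_4, chi_4> = 1 (norm-1 confirms irreducibility).

Details: Compute term by term over conjugacy classes (|C| * chi_4(C) * conj(chi_4(C))):
  1*(3)*conj(3) + 6*(1)*conj(1) + 3*(-1)*conj(-1) + 8*(0)*conj(0) + 6*(-1)*conj(-1)
  = (9) + (6) + (3) + (0) + (6)
  = 24.
Dividing by |G| = 24 gives 24/24 = 1, matching the row-orthogonality relation <chi_4, chi_4> = [chi_4 = chi_4].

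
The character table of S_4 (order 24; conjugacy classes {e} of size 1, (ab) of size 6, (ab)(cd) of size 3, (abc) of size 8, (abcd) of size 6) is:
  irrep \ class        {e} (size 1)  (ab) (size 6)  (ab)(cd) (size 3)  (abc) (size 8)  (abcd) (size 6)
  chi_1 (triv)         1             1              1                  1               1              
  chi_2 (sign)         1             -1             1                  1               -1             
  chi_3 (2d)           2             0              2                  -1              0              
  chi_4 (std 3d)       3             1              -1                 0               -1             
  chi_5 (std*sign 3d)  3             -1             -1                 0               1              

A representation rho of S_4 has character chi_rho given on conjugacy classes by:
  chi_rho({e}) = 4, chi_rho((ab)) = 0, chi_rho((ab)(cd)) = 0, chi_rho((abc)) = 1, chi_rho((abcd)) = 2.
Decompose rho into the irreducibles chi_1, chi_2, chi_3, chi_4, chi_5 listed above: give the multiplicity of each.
Multiplicities: chi_1: 1, chi_2: 0, chi_3: 0, chi_4: 0, chi_5: 1.

Solution. Use <chi_rho, chi> = (1/|G|) sum_C |C| * chi_rho(C) * conj(chi(C)) with |G| = 24 for each irreducible chi in the table:
  <chi_rho, chi_1> = (1/24)[1*(4)*conj(1) + 6*(0)*conj(1) + 3*(0)*conj(1) + 8*(1)*conj(1) + 6*(2)*conj(1)]
      = (1/24)[(4) + (0) + (0) + (8) + (12)] = 24/24 = 1
  <chi_rho, chi_2> = (1/24)[1*(4)*conj(1) + 6*(0)*conj(-1) + 3*(0)*conj(1) + 8*(1)*conj(1) + 6*(2)*conj(-1)]
      = (1/24)[(4) + (0) + (0) + (8) + (-12)] = 0/24 = 0
  <chi_rho, chi_3> = (1/24)[1*(4)*conj(2) + 6*(0)*conj(0) + 3*(0)*conj(2) + 8*(1)*conj(-1) + 6*(2)*conj(0)]
      = (1/24)[(8) + (0) + (0) + (-8) + (0)] = 0/24 = 0
  <chi_rho, chi_4> = (1/24)[1*(4)*conj(3) + 6*(0)*conj(1) + 3*(0)*conj(-1) + 8*(1)*conj(0) + 6*(2)*conj(-1)]
      = (1/24)[(12) + (0) + (0) + (0) + (-12)] = 0/24 = 0
  <chi_rho, chi_5> = (1/24)[1*(4)*conj(3) + 6*(0)*conj(-1) + 3*(0)*conj(-1) + 8*(1)*conj(0) + 6*(2)*conj(1)]
      = (1/24)[(12) + (0) + (0) + (0) + (12)] = 24/24 = 1
Dimension check: dim(rho) = sum (mult * dim) = 1*1 + 0*1 + 0*2 + 0*3 + 1*3 = 4 = chi_rho(e) = 4.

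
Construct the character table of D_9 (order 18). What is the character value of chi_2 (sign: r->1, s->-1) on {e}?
Conjugacy classes: {e} of size 1, {r^1, r^8} of size 2, {r^2, r^7} of size 2, {r^3, r^6} of size 2, {r^4, r^5} of size 2, {s, sr, ..., sr^8} of size 9.
Character table:
  irrep \ class              {e} (size 1)  {r^1, r^8} (size 2)  {r^2, r^7} (size 2)  {r^3, r^6} (size 2)  {r^4, r^5} (size 2)  {s, sr, ..., sr^8} (size 9)
  chi_1 (triv)               1             1                    1                    1                    1                    1                          
  chi_2 (sign: r->1, s->-1)  1             1                    1                    1                    1                    -1                         
  chi_3 (2d, j=1)            2             2*cos(2*pi/9)        2*cos(4*pi/9)        -1                   -2*cos(pi/9)         0                          
  chi_4 (2d, j=2)            2             2*cos(4*pi/9)        -2*cos(pi/9)         -1                   2*cos(2*pi/9)        0                          
  chi_5 (2d, j=3)            2             -1                   -1                   2                    -1                   0                          
  chi_6 (2d, j=4)            2             -2*cos(pi/9)         2*cos(2*pi/9)        -1                   2*cos(4*pi/9)        0                          

Spot check: chi_2 (sign: r->1, s->-1) on {e} = 1.

Solution. D_9 has order 2*9 = 18 with 6 conjugacy classes, hence 6 irreducibles. Sum of squared dims 1 + 1 + 4 + 4 + 4 + 4 = 18 = |G|. Linear characters come from the abelianisation; the 2-dimensional irreps have character r^k -> 2*cos(2*pi*j*k/9), reflections -> 0.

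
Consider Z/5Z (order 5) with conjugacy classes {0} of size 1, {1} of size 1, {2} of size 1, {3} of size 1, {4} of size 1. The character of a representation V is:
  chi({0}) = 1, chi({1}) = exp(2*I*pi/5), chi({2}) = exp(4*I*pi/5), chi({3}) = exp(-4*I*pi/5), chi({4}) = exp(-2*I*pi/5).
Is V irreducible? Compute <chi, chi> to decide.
Irreducible: <chi, chi> = 1.

Justification: <chi, chi> = (1/|G|) sum_C |C| * |chi(C)|^2 = (1/5)[1*|1|^2 + 1*|exp(2*I*pi/5)|^2 + 1*|exp(4*I*pi/5)|^2 + 1*|exp(-4*I*pi/5)|^2 + 1*|exp(-2*I*pi/5)|^2]
  = (1/5)[(1) + (1) + (1) + (1) + (1)] = 5/5 = 1.
(Exp terms are combined using exp(i*s)*conj(exp(i*t)) = exp(i*(s-t)), and sums of them are collapsed using the identity that for every m > 1 the m distinct m-th roots of unity sum to 0, e.g. 1 + exp(2*I*pi/3) + exp(-2*I*pi/3) = 0.)
A character is irreducible iff <chi, chi> = 1, so this representation is irreducible.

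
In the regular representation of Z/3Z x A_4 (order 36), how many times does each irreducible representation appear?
Each irreducible V_i of dimension d_i appears with multiplicity d_i, i.e. rho_reg = (direct sum over all irreducibles V_i) d_i V_i. The irreducible dimensions for Z/3Z x A_4 are 1, 1, 1, 1, 1, 1, 1, 1, 1, 3, 3, 3: 9 irreducibles of dimension 1, each with multiplicity 1; 3 irreducibles of dimension 3, each with multiplicity 3. Total dimension 9*1*1 + 3*3*3 = 36 = |G|.

General theorem: in the regular representation of a finite group G, each irreducible appears with multiplicity equal to its dimension. Check: dim(rho_reg) = sum d_i^2 = 1 + 1 + 1 + 1 + 1 + 1 + 1 + 1 + 1 + 9 + 9 + 9 = 36 = |G|.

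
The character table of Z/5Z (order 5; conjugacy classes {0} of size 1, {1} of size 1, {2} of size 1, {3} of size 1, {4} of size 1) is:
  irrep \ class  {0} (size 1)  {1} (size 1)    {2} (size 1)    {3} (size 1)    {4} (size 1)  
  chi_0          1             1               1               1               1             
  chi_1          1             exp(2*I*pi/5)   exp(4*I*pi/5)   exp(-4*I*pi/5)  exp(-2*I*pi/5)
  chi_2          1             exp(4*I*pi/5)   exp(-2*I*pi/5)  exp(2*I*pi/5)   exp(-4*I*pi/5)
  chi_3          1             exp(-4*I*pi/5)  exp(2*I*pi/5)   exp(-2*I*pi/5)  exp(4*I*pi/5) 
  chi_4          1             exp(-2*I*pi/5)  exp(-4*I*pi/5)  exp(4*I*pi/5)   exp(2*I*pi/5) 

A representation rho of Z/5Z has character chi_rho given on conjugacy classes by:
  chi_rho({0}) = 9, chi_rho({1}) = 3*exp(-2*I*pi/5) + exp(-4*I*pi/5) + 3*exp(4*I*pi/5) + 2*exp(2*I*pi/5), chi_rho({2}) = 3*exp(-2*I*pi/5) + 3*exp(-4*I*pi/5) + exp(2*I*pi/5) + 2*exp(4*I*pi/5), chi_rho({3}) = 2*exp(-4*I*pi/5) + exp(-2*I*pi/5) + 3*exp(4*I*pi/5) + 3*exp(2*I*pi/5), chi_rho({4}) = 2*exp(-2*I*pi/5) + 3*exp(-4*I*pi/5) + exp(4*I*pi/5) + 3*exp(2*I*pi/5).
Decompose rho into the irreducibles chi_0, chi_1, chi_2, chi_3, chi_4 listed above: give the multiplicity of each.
Multiplicities: chi_0: 0, chi_1: 2, chi_2: 3, chi_3: 1, chi_4: 3.

Explanation: Use <chi_rho, chi> = (1/|G|) sum_C |C| * chi_rho(C) * conj(chi(C)) with |G| = 5 for each irreducible chi in the table:
  <chi_rho, chi_0> = (1/5)[1*(9)*conj(1) + 1*(3*exp(-2*I*pi/5) + exp(-4*I*pi/5) + 3*exp(4*I*pi/5) + 2*exp(2*I*pi/5))*conj(1) + 1*(3*exp(-2*I*pi/5) + 3*exp(-4*I*pi/5) + exp(2*I*pi/5) + 2*exp(4*I*pi/5))*conj(1) + 1*(2*exp(-4*I*pi/5) + exp(-2*I*pi/5) + 3*exp(4*I*pi/5) + 3*exp(2*I*pi/5))*conj(1) + 1*(2*exp(-2*I*pi/5) + 3*exp(-4*I*pi/5) + exp(4*I*pi/5) + 3*exp(2*I*pi/5))*conj(1)]
      = (1/5)[(9) + (3*exp(-2*I*pi/5) + exp(-4*I*pi/5) + 3*exp(4*I*pi/5) + 2*exp(2*I*pi/5)) + (3*exp(-2*I*pi/5) + 3*exp(-4*I*pi/5) + exp(2*I*pi/5) + 2*exp(4*I*pi/5)) + (2*exp(-4*I*pi/5) + exp(-2*I*pi/5) + 3*exp(4*I*pi/5) + 3*exp(2*I*pi/5)) + (2*exp(-2*I*pi/5) + 3*exp(-4*I*pi/5) + exp(4*I*pi/5) + 3*exp(2*I*pi/5))] = 0/5 = 0
  <chi_rho, chi_1> = (1/5)[1*(9)*conj(1) + 1*(3*exp(-2*I*pi/5) + exp(-4*I*pi/5) + 3*exp(4*I*pi/5) + 2*exp(2*I*pi/5))*conj(exp(2*I*pi/5)) + 1*(3*exp(-2*I*pi/5) + 3*exp(-4*I*pi/5) + exp(2*I*pi/5) + 2*exp(4*I*pi/5))*conj(exp(4*I*pi/5)) + 1*(2*exp(-4*I*pi/5) + exp(-2*I*pi/5) + 3*exp(4*I*pi/5) + 3*exp(2*I*pi/5))*conj(exp(-4*I*pi/5)) + 1*(2*exp(-2*I*pi/5) + 3*exp(-4*I*pi/5) + exp(4*I*pi/5) + 3*exp(2*I*pi/5))*conj(exp(-2*I*pi/5))]
      = (1/5)[(9) + (2 + 3*exp(-4*I*pi/5) + exp(4*I*pi/5) + 3*exp(2*I*pi/5)) + (2 + exp(-2*I*pi/5) + 3*exp(4*I*pi/5) + 3*exp(2*I*pi/5)) + (2 + 3*exp(-2*I*pi/5) + 3*exp(-4*I*pi/5) + exp(2*I*pi/5)) + (2 + 3*exp(-2*I*pi/5) + exp(-4*I*pi/5) + 3*exp(4*I*pi/5))] = 10/5 = 2
  <chi_rho, chi_2> = (1/5)[1*(9)*conj(1) + 1*(3*exp(-2*I*pi/5) + exp(-4*I*pi/5) + 3*exp(4*I*pi/5) + 2*exp(2*I*pi/5))*conj(exp(4*I*pi/5)) + 1*(3*exp(-2*I*pi/5) + 3*exp(-4*I*pi/5) + exp(2*I*pi/5) + 2*exp(4*I*pi/5))*conj(exp(-2*I*pi/5)) + 1*(2*exp(-4*I*pi/5) + exp(-2*I*pi/5) + 3*exp(4*I*pi/5) + 3*exp(2*I*pi/5))*conj(exp(2*I*pi/5)) + 1*(2*exp(-2*I*pi/5) + 3*exp(-4*I*pi/5) + exp(4*I*pi/5) + 3*exp(2*I*pi/5))*conj(exp(-4*I*pi/5))]
      = (1/5)[(9) + (3 + 2*exp(-2*I*pi/5) + exp(2*I*pi/5) + 3*exp(4*I*pi/5)) + (3 + 3*exp(-2*I*pi/5) + 2*exp(-4*I*pi/5) + exp(4*I*pi/5)) + (3 + exp(-4*I*pi/5) + 2*exp(4*I*pi/5) + 3*exp(2*I*pi/5)) + (3 + 3*exp(-4*I*pi/5) + exp(-2*I*pi/5) + 2*exp(2*I*pi/5))] = 15/5 = 3
  <chi_rho, chi_3> = (1/5)[1*(9)*conj(1) + 1*(3*exp(-2*I*pi/5) + exp(-4*I*pi/5) + 3*exp(4*I*pi/5) + 2*exp(2*I*pi/5))*conj(exp(-4*I*pi/5)) + 1*(3*exp(-2*I*pi/5) + 3*exp(-4*I*pi/5) + exp(2*I*pi/5) + 2*exp(4*I*pi/5))*conj(exp(2*I*pi/5)) + 1*(2*exp(-4*I*pi/5) + exp(-2*I*pi/5) + 3*exp(4*I*pi/5) + 3*exp(2*I*pi/5))*conj(exp(-2*I*pi/5)) + 1*(2*exp(-2*I*pi/5) + 3*exp(-4*I*pi/5) + exp(4*I*pi/5) + 3*exp(2*I*pi/5))*conj(exp(4*I*pi/5))]
      = (1/5)[(9) + (1 + 3*exp(-2*I*pi/5) + 2*exp(-4*I*pi/5) + 3*exp(2*I*pi/5)) + (1 + 3*exp(-4*I*pi/5) + 3*exp(4*I*pi/5) + 2*exp(2*I*pi/5)) + (1 + 2*exp(-2*I*pi/5) + 3*exp(-4*I*pi/5) + 3*exp(4*I*pi/5)) + (1 + 3*exp(-2*I*pi/5) + 2*exp(4*I*pi/5) + 3*exp(2*I*pi/5))] = 5/5 = 1
  <chi_rho, chi_4> = (1/5)[1*(9)*conj(1) + 1*(3*exp(-2*I*pi/5) + exp(-4*I*pi/5) + 3*exp(4*I*pi/5) + 2*exp(2*I*pi/5))*conj(exp(-2*I*pi/5)) + 1*(3*exp(-2*I*pi/5) + 3*exp(-4*I*pi/5) + exp(2*I*pi/5) + 2*exp(4*I*pi/5))*conj(exp(-4*I*pi/5)) + 1*(2*exp(-4*I*pi/5) + exp(-2*I*pi/5) + 3*exp(4*I*pi/5) + 3*exp(2*I*pi/5))*conj(exp(4*I*pi/5)) + 1*(2*exp(-2*I*pi/5) + 3*exp(-4*I*pi/5) + exp(4*I*pi/5) + 3*exp(2*I*pi/5))*conj(exp(2*I*pi/5))]
      = (1/5)[(9) + (3 + 3*exp(-4*I*pi/5) + exp(-2*I*pi/5) + 2*exp(4*I*pi/5)) + (3 + 2*exp(-2*I*pi/5) + exp(-4*I*pi/5) + 3*exp(2*I*pi/5)) + (3 + 3*exp(-2*I*pi/5) + exp(4*I*pi/5) + 2*exp(2*I*pi/5)) + (3 + 2*exp(-4*I*pi/5) + exp(2*I*pi/5) + 3*exp(4*I*pi/5))] = 15/5 = 3
(Exp terms are combined using exp(i*s)*conj(exp(i*t)) = exp(i*(s-t)), and sums of them are collapsed using the identity that for every m > 1 the m distinct m-th roots of unity sum to 0, e.g. 1 + exp(2*I*pi/3) + exp(-2*I*pi/3) = 0.)
Dimension check: dim(rho) = sum (mult * dim) = 0*1 + 2*1 + 3*1 + 1*1 + 3*1 = 9 = chi_rho(e) = 9.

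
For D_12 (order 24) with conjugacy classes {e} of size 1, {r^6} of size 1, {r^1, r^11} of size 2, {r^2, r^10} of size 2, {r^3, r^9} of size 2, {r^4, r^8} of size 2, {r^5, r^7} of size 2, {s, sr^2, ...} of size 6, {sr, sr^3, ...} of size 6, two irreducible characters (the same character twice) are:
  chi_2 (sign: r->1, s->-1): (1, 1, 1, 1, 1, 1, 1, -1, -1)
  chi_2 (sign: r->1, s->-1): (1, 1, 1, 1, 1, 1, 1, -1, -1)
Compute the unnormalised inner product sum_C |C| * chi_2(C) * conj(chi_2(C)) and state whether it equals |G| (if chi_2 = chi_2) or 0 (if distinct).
Sum = 24 = |G| = 24; so <chi_2, chi_2> = 1 (norm-1 confirms irreducibility).

Reasoning: Compute term by term over conjugacy classes (|C| * chi_2(C) * conj(chi_2(C))):
  1*(1)*conj(1) + 1*(1)*conj(1) + 2*(1)*conj(1) + 2*(1)*conj(1) + 2*(1)*conj(1) + 2*(1)*conj(1) + 2*(1)*conj(1) + 6*(-1)*conj(-1) + 6*(-1)*conj(-1)
  = (1) + (1) + (2) + (2) + (2) + (2) + (2) + (6) + (6)
  = 24.
Dividing by |G| = 24 gives 24/24 = 1, matching the row-orthogonality relation <chi_2, chi_2> = [chi_2 = chi_2].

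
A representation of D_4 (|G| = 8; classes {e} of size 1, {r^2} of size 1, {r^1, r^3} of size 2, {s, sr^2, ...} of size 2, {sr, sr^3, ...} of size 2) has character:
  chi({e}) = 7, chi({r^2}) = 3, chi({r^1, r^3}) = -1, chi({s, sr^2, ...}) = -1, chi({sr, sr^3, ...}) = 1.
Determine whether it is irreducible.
Not irreducible (reducible): <chi, chi> = 8 > 1.

<chi, chi> = (1/|G|) sum_C |C| * |chi(C)|^2 = (1/8)[1*|7|^2 + 1*|3|^2 + 2*|-1|^2 + 2*|-1|^2 + 2*|1|^2]
  = (1/8)[(49) + (9) + (2) + (2) + (2)] = 64/8 = 8.
A character is irreducible iff <chi, chi> = 1, so this representation is reducible.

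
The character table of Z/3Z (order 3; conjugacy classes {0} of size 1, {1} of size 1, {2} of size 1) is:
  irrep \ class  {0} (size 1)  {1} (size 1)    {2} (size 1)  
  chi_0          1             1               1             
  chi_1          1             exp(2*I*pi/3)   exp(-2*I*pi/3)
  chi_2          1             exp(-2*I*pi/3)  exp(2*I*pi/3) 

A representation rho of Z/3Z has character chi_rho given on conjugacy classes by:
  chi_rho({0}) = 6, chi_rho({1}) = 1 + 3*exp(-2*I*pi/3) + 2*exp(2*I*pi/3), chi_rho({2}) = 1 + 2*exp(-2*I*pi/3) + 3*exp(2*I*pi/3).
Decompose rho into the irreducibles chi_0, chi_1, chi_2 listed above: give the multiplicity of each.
Multiplicities: chi_0: 1, chi_1: 2, chi_2: 3.

Proof sketch: Use <chi_rho, chi> = (1/|G|) sum_C |C| * chi_rho(C) * conj(chi(C)) with |G| = 3 for each irreducible chi in the table:
  <chi_rho, chi_0> = (1/3)[1*(6)*conj(1) + 1*(1 + 3*exp(-2*I*pi/3) + 2*exp(2*I*pi/3))*conj(1) + 1*(1 + 2*exp(-2*I*pi/3) + 3*exp(2*I*pi/3))*conj(1)]
      = (1/3)[(6) + (1 + 3*exp(-2*I*pi/3) + 2*exp(2*I*pi/3)) + (1 + 2*exp(-2*I*pi/3) + 3*exp(2*I*pi/3))] = 3/3 = 1
  <chi_rho, chi_1> = (1/3)[1*(6)*conj(1) + 1*(1 + 3*exp(-2*I*pi/3) + 2*exp(2*I*pi/3))*conj(exp(2*I*pi/3)) + 1*(1 + 2*exp(-2*I*pi/3) + 3*exp(2*I*pi/3))*conj(exp(-2*I*pi/3))]
      = (1/3)[(6) + (2 + exp(-2*I*pi/3) + 3*exp(2*I*pi/3)) + (2 + 3*exp(-2*I*pi/3) + exp(2*I*pi/3))] = 6/3 = 2
  <chi_rho, chi_2> = (1/3)[1*(6)*conj(1) + 1*(1 + 3*exp(-2*I*pi/3) + 2*exp(2*I*pi/3))*conj(exp(-2*I*pi/3)) + 1*(1 + 2*exp(-2*I*pi/3) + 3*exp(2*I*pi/3))*conj(exp(2*I*pi/3))]
      = (1/3)[(6) + (3 + 2*exp(-2*I*pi/3) + exp(2*I*pi/3)) + (3 + exp(-2*I*pi/3) + 2*exp(2*I*pi/3))] = 9/3 = 3
(Exp terms are combined using exp(i*s)*conj(exp(i*t)) = exp(i*(s-t)), and sums of them are collapsed using the identity that for every m > 1 the m distinct m-th roots of unity sum to 0, e.g. 1 + exp(2*I*pi/3) + exp(-2*I*pi/3) = 0.)
Dimension check: dim(rho) = sum (mult * dim) = 1*1 + 2*1 + 3*1 = 6 = chi_rho(e) = 6.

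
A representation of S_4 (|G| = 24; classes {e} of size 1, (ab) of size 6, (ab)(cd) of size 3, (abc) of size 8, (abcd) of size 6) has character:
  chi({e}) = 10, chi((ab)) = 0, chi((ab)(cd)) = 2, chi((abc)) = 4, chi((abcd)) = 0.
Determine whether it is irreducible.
Not irreducible (reducible): <chi, chi> = 10 > 1.

Solution. <chi, chi> = (1/|G|) sum_C |C| * |chi(C)|^2 = (1/24)[1*|10|^2 + 6*|0|^2 + 3*|2|^2 + 8*|4|^2 + 6*|0|^2]
  = (1/24)[(100) + (0) + (12) + (128) + (0)] = 240/24 = 10.
A character is irreducible iff <chi, chi> = 1, so this representation is reducible.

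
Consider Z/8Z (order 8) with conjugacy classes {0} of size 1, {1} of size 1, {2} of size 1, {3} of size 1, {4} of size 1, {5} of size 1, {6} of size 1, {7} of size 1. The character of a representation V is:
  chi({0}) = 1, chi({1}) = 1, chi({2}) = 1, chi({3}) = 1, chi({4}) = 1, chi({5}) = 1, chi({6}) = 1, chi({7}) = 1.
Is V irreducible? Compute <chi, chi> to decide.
Irreducible: <chi, chi> = 1.

Proof sketch: <chi, chi> = (1/|G|) sum_C |C| * |chi(C)|^2 = (1/8)[1*|1|^2 + 1*|1|^2 + 1*|1|^2 + 1*|1|^2 + 1*|1|^2 + 1*|1|^2 + 1*|1|^2 + 1*|1|^2]
  = (1/8)[(1) + (1) + (1) + (1) + (1) + (1) + (1) + (1)] = 8/8 = 1.
(Exp terms are combined using exp(i*s)*conj(exp(i*t)) = exp(i*(s-t)), and sums of them are collapsed using the identity that for every m > 1 the m distinct m-th roots of unity sum to 0, e.g. 1 + exp(2*I*pi/3) + exp(-2*I*pi/3) = 0.)
A character is irreducible iff <chi, chi> = 1, so this representation is irreducible.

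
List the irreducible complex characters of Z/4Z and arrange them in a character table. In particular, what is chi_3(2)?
Character table of Z/4Z (irreps indexed chi_0,...,chi_3 with chi_k(m) = zeta_4^(k*m), zeta_4 = exp(2*pi*i/4)):
  irrep \ class  {0} (size 1)  {1} (size 1)  {2} (size 1)  {3} (size 1)
  chi_0          1             1             1             1           
  chi_1          1             I             -1            -I          
  chi_2          1             -1            1             -1          
  chi_3          1             -I            -1            I           

Spot check: chi_3(2) = zeta_4^(3*2) = zeta_4^6 = -1.

Working: Z/4Z is abelian, so all 4 irreducible complex representations are 1-dimensional. They are given by chi_k(m) = zeta_4^(k*m) for k = 0,...,3. Row orthogonality: sum_m chi_k(m) conj(chi_l(m)) = 4 * [k = l].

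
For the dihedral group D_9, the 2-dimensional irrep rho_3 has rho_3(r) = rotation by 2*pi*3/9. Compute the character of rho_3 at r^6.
chi_{rho_3}(r^6) = 2*cos(2*pi*3*6/9) = 2

Justification: rho_3(r^6) is rotation by angle 2*pi*3*6/9, whose trace is 2*cos(2*pi*3*6/9) = 2.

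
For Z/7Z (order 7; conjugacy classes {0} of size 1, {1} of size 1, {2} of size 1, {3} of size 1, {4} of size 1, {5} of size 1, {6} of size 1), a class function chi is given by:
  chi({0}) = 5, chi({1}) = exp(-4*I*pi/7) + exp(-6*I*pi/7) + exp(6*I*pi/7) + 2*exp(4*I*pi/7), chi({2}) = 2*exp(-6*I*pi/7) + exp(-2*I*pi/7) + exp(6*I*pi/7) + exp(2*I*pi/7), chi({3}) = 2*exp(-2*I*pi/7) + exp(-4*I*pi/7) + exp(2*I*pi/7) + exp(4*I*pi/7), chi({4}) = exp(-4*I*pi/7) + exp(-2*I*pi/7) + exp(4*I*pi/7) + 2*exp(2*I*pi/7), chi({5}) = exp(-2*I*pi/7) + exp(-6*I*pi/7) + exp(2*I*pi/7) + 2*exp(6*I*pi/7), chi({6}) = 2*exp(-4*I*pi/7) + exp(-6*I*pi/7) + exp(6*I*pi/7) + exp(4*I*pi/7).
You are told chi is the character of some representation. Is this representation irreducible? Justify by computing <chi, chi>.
Not irreducible (reducible): <chi, chi> = 7 > 1.

Working: <chi, chi> = (1/|G|) sum_C |C| * |chi(C)|^2 = (1/7)[1*|5|^2 + 1*|exp(-4*I*pi/7) + exp(-6*I*pi/7) + exp(6*I*pi/7) + 2*exp(4*I*pi/7)|^2 + 1*|2*exp(-6*I*pi/7) + exp(-2*I*pi/7) + exp(6*I*pi/7) + exp(2*I*pi/7)|^2 + 1*|2*exp(-2*I*pi/7) + exp(-4*I*pi/7) + exp(2*I*pi/7) + exp(4*I*pi/7)|^2 + 1*|exp(-4*I*pi/7) + exp(-2*I*pi/7) + exp(4*I*pi/7) + 2*exp(2*I*pi/7)|^2 + 1*|exp(-2*I*pi/7) + exp(-6*I*pi/7) + exp(2*I*pi/7) + 2*exp(6*I*pi/7)|^2 + 1*|2*exp(-4*I*pi/7) + exp(-6*I*pi/7) + exp(6*I*pi/7) + exp(4*I*pi/7)|^2]
  = (1/7)[(25) + (7 + 4*exp(-2*I*pi/7) + 3*exp(-4*I*pi/7) + 2*exp(-6*I*pi/7) + 2*exp(6*I*pi/7) + 3*exp(4*I*pi/7) + 4*exp(2*I*pi/7)) + (7 + 4*exp(-4*I*pi/7) + 2*exp(-2*I*pi/7) + 3*exp(-6*I*pi/7) + 3*exp(6*I*pi/7) + 2*exp(2*I*pi/7) + 4*exp(4*I*pi/7)) + (7 + 3*exp(-2*I*pi/7) + 2*exp(-4*I*pi/7) + 4*exp(-6*I*pi/7) + 4*exp(6*I*pi/7) + 2*exp(4*I*pi/7) + 3*exp(2*I*pi/7)) + (7 + 3*exp(-2*I*pi/7) + 2*exp(-4*I*pi/7) + 4*exp(-6*I*pi/7) + 4*exp(6*I*pi/7) + 2*exp(4*I*pi/7) + 3*exp(2*I*pi/7)) + (7 + 4*exp(-4*I*pi/7) + 2*exp(-2*I*pi/7) + 3*exp(-6*I*pi/7) + 3*exp(6*I*pi/7) + 2*exp(2*I*pi/7) + 4*exp(4*I*pi/7)) + (7 + 4*exp(-2*I*pi/7) + 3*exp(-4*I*pi/7) + 2*exp(-6*I*pi/7) + 2*exp(6*I*pi/7) + 3*exp(4*I*pi/7) + 4*exp(2*I*pi/7))] = 49/7 = 7.
(Exp terms are combined using exp(i*s)*conj(exp(i*t)) = exp(i*(s-t)), and sums of them are collapsed using the identity that for every m > 1 the m distinct m-th roots of unity sum to 0, e.g. 1 + exp(2*I*pi/3) + exp(-2*I*pi/3) = 0.)
A character is irreducible iff <chi, chi> = 1, so this representation is reducible.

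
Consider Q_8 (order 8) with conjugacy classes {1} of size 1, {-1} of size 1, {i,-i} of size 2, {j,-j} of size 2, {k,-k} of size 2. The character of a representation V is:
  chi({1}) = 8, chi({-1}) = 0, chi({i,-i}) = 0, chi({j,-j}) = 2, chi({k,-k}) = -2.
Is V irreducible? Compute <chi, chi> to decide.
Not irreducible (reducible): <chi, chi> = 10 > 1.

Proof sketch: <chi, chi> = (1/|G|) sum_C |C| * |chi(C)|^2 = (1/8)[1*|8|^2 + 1*|0|^2 + 2*|0|^2 + 2*|2|^2 + 2*|-2|^2]
  = (1/8)[(64) + (0) + (0) + (8) + (8)] = 80/8 = 10.
A character is irreducible iff <chi, chi> = 1, so this representation is reducible.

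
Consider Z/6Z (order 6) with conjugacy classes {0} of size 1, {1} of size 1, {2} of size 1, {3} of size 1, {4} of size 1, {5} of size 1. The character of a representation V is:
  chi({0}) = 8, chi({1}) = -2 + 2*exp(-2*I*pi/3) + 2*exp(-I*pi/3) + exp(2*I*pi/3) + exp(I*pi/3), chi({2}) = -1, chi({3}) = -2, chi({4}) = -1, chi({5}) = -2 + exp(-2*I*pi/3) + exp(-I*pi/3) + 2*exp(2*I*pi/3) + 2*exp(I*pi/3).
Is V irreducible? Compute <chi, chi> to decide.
Not irreducible (reducible): <chi, chi> = 14 > 1.

Reasoning: <chi, chi> = (1/|G|) sum_C |C| * |chi(C)|^2 = (1/6)[1*|8|^2 + 1*|-2 + 2*exp(-2*I*pi/3) + 2*exp(-I*pi/3) + exp(2*I*pi/3) + exp(I*pi/3)|^2 + 1*|-1|^2 + 1*|-2|^2 + 1*|-1|^2 + 1*|-2 + exp(-2*I*pi/3) + exp(-I*pi/3) + 2*exp(2*I*pi/3) + 2*exp(I*pi/3)|^2]
  = (1/6)[(64) + (7) + (1) + (4) + (1) + (7)] = 84/6 = 14.
(Exp terms are combined using exp(i*s)*conj(exp(i*t)) = exp(i*(s-t)), and sums of them are collapsed using the identity that for every m > 1 the m distinct m-th roots of unity sum to 0, e.g. 1 + exp(2*I*pi/3) + exp(-2*I*pi/3) = 0.)
A character is irreducible iff <chi, chi> = 1, so this representation is reducible.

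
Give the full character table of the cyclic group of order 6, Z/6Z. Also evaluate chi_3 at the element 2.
Character table of Z/6Z (irreps indexed chi_0,...,chi_5 with chi_k(m) = zeta_6^(k*m), zeta_6 = exp(2*pi*i/6)):
  irrep \ class  {0} (size 1)  {1} (size 1)    {2} (size 1)    {3} (size 1)  {4} (size 1)    {5} (size 1)  
  chi_0          1             1               1               1             1               1             
  chi_1          1             exp(I*pi/3)     exp(2*I*pi/3)   -1            exp(-2*I*pi/3)  exp(-I*pi/3)  
  chi_2          1             exp(2*I*pi/3)   exp(-2*I*pi/3)  1             exp(2*I*pi/3)   exp(-2*I*pi/3)
  chi_3          1             -1              1               -1            1               -1            
  chi_4          1             exp(-2*I*pi/3)  exp(2*I*pi/3)   1             exp(-2*I*pi/3)  exp(2*I*pi/3) 
  chi_5          1             exp(-I*pi/3)    exp(-2*I*pi/3)  -1            exp(2*I*pi/3)   exp(I*pi/3)   

Spot check: chi_3(2) = zeta_6^(3*2) = zeta_6^6 = 1.

Justification: Z/6Z is abelian, so all 6 irreducible complex representations are 1-dimensional. They are given by chi_k(m) = zeta_6^(k*m) for k = 0,...,5. Row orthogonality: sum_m chi_k(m) conj(chi_l(m)) = 6 * [k = l].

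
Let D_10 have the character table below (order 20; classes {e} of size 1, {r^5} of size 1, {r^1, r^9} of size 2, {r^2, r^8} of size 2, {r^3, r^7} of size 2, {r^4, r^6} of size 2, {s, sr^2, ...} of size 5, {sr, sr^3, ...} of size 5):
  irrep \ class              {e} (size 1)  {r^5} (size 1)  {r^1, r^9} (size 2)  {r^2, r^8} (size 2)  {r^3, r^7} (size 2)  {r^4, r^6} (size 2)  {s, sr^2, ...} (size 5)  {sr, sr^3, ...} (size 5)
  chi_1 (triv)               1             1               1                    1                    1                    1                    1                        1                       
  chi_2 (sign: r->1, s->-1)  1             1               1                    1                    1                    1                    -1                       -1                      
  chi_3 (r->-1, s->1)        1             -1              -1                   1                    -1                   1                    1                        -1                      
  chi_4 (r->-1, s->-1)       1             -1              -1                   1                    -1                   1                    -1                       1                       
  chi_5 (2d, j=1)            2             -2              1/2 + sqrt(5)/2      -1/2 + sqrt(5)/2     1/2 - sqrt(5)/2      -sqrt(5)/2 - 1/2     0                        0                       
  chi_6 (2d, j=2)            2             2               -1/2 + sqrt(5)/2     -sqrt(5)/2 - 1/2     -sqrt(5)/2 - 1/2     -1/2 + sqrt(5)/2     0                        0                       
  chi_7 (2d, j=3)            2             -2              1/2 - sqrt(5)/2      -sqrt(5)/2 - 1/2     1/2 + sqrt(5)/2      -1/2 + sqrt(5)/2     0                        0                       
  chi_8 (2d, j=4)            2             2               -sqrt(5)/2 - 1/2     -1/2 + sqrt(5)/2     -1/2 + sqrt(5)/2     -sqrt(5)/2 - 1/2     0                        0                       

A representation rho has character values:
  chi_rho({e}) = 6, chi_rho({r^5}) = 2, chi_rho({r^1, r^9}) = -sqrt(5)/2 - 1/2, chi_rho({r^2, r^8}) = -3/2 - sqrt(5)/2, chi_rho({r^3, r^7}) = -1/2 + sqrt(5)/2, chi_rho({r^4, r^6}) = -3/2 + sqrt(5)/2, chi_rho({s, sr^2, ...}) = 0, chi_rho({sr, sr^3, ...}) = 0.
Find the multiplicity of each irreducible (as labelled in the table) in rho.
Multiplicities: chi_1: 0, chi_2: 0, chi_3: 0, chi_4: 0, chi_5: 0, chi_6: 1, chi_7: 1, chi_8: 1.

Argument: Use <chi_rho, chi> = (1/|G|) sum_C |C| * chi_rho(C) * conj(chi(C)) with |G| = 20 for each irreducible chi in the table:
  <chi_rho, chi_1> = (1/20)[1*(6)*conj(1) + 1*(2)*conj(1) + 2*(-sqrt(5)/2 - 1/2)*conj(1) + 2*(-3/2 - sqrt(5)/2)*conj(1) + 2*(-1/2 + sqrt(5)/2)*conj(1) + 2*(-3/2 + sqrt(5)/2)*conj(1) + 5*(0)*conj(1) + 5*(0)*conj(1)]
      = (1/20)[(6) + (2) + (-sqrt(5) - 1) + (-3 - sqrt(5)) + (-1 + sqrt(5)) + (-3 + sqrt(5)) + (0) + (0)] = 0/20 = 0
  <chi_rho, chi_2> = (1/20)[1*(6)*conj(1) + 1*(2)*conj(1) + 2*(-sqrt(5)/2 - 1/2)*conj(1) + 2*(-3/2 - sqrt(5)/2)*conj(1) + 2*(-1/2 + sqrt(5)/2)*conj(1) + 2*(-3/2 + sqrt(5)/2)*conj(1) + 5*(0)*conj(-1) + 5*(0)*conj(-1)]
      = (1/20)[(6) + (2) + (-sqrt(5) - 1) + (-3 - sqrt(5)) + (-1 + sqrt(5)) + (-3 + sqrt(5)) + (0) + (0)] = 0/20 = 0
  <chi_rho, chi_3> = (1/20)[1*(6)*conj(1) + 1*(2)*conj(-1) + 2*(-sqrt(5)/2 - 1/2)*conj(-1) + 2*(-3/2 - sqrt(5)/2)*conj(1) + 2*(-1/2 + sqrt(5)/2)*conj(-1) + 2*(-3/2 + sqrt(5)/2)*conj(1) + 5*(0)*conj(1) + 5*(0)*conj(-1)]
      = (1/20)[(6) + (-2) + (1 + sqrt(5)) + (-3 - sqrt(5)) + (1 - sqrt(5)) + (-3 + sqrt(5)) + (0) + (0)] = 0/20 = 0
  <chi_rho, chi_4> = (1/20)[1*(6)*conj(1) + 1*(2)*conj(-1) + 2*(-sqrt(5)/2 - 1/2)*conj(-1) + 2*(-3/2 - sqrt(5)/2)*conj(1) + 2*(-1/2 + sqrt(5)/2)*conj(-1) + 2*(-3/2 + sqrt(5)/2)*conj(1) + 5*(0)*conj(-1) + 5*(0)*conj(1)]
      = (1/20)[(6) + (-2) + (1 + sqrt(5)) + (-3 - sqrt(5)) + (1 - sqrt(5)) + (-3 + sqrt(5)) + (0) + (0)] = 0/20 = 0
  <chi_rho, chi_5> = (1/20)[1*(6)*conj(2) + 1*(2)*conj(-2) + 2*(-sqrt(5)/2 - 1/2)*conj(1/2 + sqrt(5)/2) + 2*(-3/2 - sqrt(5)/2)*conj(-1/2 + sqrt(5)/2) + 2*(-1/2 + sqrt(5)/2)*conj(1/2 - sqrt(5)/2) + 2*(-3/2 + sqrt(5)/2)*conj(-sqrt(5)/2 - 1/2) + 5*(0)*conj(0) + 5*(0)*conj(0)]
      = (1/20)[(12) + (-4) + (-3 - sqrt(5)) + (-sqrt(5) - 1) + (-3 + sqrt(5)) + (-1 + sqrt(5)) + (0) + (0)] = 0/20 = 0
  <chi_rho, chi_6> = (1/20)[1*(6)*conj(2) + 1*(2)*conj(2) + 2*(-sqrt(5)/2 - 1/2)*conj(-1/2 + sqrt(5)/2) + 2*(-3/2 - sqrt(5)/2)*conj(-sqrt(5)/2 - 1/2) + 2*(-1/2 + sqrt(5)/2)*conj(-sqrt(5)/2 - 1/2) + 2*(-3/2 + sqrt(5)/2)*conj(-1/2 + sqrt(5)/2) + 5*(0)*conj(0) + 5*(0)*conj(0)]
      = (1/20)[(12) + (4) + (-2) + (4 + 2*sqrt(5)) + (-2) + (4 - 2*sqrt(5)) + (0) + (0)] = 20/20 = 1
  <chi_rho, chi_7> = (1/20)[1*(6)*conj(2) + 1*(2)*conj(-2) + 2*(-sqrt(5)/2 - 1/2)*conj(1/2 - sqrt(5)/2) + 2*(-3/2 - sqrt(5)/2)*conj(-sqrt(5)/2 - 1/2) + 2*(-1/2 + sqrt(5)/2)*conj(1/2 + sqrt(5)/2) + 2*(-3/2 + sqrt(5)/2)*conj(-1/2 + sqrt(5)/2) + 5*(0)*conj(0) + 5*(0)*conj(0)]
      = (1/20)[(12) + (-4) + (2) + (4 + 2*sqrt(5)) + (2) + (4 - 2*sqrt(5)) + (0) + (0)] = 20/20 = 1
  <chi_rho, chi_8> = (1/20)[1*(6)*conj(2) + 1*(2)*conj(2) + 2*(-sqrt(5)/2 - 1/2)*conj(-sqrt(5)/2 - 1/2) + 2*(-3/2 - sqrt(5)/2)*conj(-1/2 + sqrt(5)/2) + 2*(-1/2 + sqrt(5)/2)*conj(-1/2 + sqrt(5)/2) + 2*(-3/2 + sqrt(5)/2)*conj(-sqrt(5)/2 - 1/2) + 5*(0)*conj(0) + 5*(0)*conj(0)]
      = (1/20)[(12) + (4) + (sqrt(5) + 3) + (-sqrt(5) - 1) + (3 - sqrt(5)) + (-1 + sqrt(5)) + (0) + (0)] = 20/20 = 1
Dimension check: dim(rho) = sum (mult * dim) = 0*1 + 0*1 + 0*1 + 0*1 + 0*2 + 1*2 + 1*2 + 1*2 = 6 = chi_rho(e) = 6.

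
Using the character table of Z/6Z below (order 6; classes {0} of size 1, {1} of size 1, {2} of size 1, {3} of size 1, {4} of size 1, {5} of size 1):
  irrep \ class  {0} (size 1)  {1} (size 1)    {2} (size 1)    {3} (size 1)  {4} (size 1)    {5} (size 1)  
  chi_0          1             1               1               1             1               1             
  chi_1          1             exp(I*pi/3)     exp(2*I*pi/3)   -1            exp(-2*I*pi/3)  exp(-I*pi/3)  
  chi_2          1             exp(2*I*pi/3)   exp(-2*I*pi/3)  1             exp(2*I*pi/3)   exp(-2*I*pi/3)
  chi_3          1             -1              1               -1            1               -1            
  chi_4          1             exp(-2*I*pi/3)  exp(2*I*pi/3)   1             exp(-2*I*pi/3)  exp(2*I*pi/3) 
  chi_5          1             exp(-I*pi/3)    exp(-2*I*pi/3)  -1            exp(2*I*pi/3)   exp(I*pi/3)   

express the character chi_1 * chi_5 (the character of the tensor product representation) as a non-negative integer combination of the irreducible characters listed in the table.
chi_1 tensor chi_5 = chi_0 (all other irreducibles have multiplicity 0).

Explanation: The character of a tensor product is the pointwise product (chi_1 * chi_5)(C) = chi_1(C) * chi_5(C):
  {0}: (1)*(1), {1}: (exp(I*pi/3))*(exp(-I*pi/3)), {2}: (exp(2*I*pi/3))*(exp(-2*I*pi/3)), {3}: (-1)*(-1), {4}: (exp(-2*I*pi/3))*(exp(2*I*pi/3)), {5}: (exp(-I*pi/3))*(exp(I*pi/3))
so (chi_1 * chi_5) takes values
  {0} -> 1, {1} -> 1, {2} -> 1, {3} -> 1, {4} -> 1, {5} -> 1.
Now take the inner product of this character with each irreducible chi from the table, <chi_1*chi_5, chi> = (1/6) sum_C |C| (chi_1*chi_5)(C) conj(chi(C)):
  <chi_1*chi_5, chi_0> = (1/6)[1*(1)*conj(1) + 1*(1)*conj(1) + 1*(1)*conj(1) + 1*(1)*conj(1) + 1*(1)*conj(1) + 1*(1)*conj(1)]
      = (1/6)[(1) + (1) + (1) + (1) + (1) + (1)] = 6/6 = 1
  <chi_1*chi_5, chi_1> = (1/6)[1*(1)*conj(1) + 1*(1)*conj(exp(I*pi/3)) + 1*(1)*conj(exp(2*I*pi/3)) + 1*(1)*conj(-1) + 1*(1)*conj(exp(-2*I*pi/3)) + 1*(1)*conj(exp(-I*pi/3))]
      = (1/6)[(1) + (exp(-I*pi/3)) + (exp(-2*I*pi/3)) + (-1) + (exp(2*I*pi/3)) + (exp(I*pi/3))] = 0/6 = 0
  <chi_1*chi_5, chi_2> = (1/6)[1*(1)*conj(1) + 1*(1)*conj(exp(2*I*pi/3)) + 1*(1)*conj(exp(-2*I*pi/3)) + 1*(1)*conj(1) + 1*(1)*conj(exp(2*I*pi/3)) + 1*(1)*conj(exp(-2*I*pi/3))]
      = (1/6)[(1) + (exp(-2*I*pi/3)) + (exp(2*I*pi/3)) + (1) + (exp(-2*I*pi/3)) + (exp(2*I*pi/3))] = 0/6 = 0
  <chi_1*chi_5, chi_3> = (1/6)[1*(1)*conj(1) + 1*(1)*conj(-1) + 1*(1)*conj(1) + 1*(1)*conj(-1) + 1*(1)*conj(1) + 1*(1)*conj(-1)]
      = (1/6)[(1) + (-1) + (1) + (-1) + (1) + (-1)] = 0/6 = 0
  <chi_1*chi_5, chi_4> = (1/6)[1*(1)*conj(1) + 1*(1)*conj(exp(-2*I*pi/3)) + 1*(1)*conj(exp(2*I*pi/3)) + 1*(1)*conj(1) + 1*(1)*conj(exp(-2*I*pi/3)) + 1*(1)*conj(exp(2*I*pi/3))]
      = (1/6)[(1) + (exp(2*I*pi/3)) + (exp(-2*I*pi/3)) + (1) + (exp(2*I*pi/3)) + (exp(-2*I*pi/3))] = 0/6 = 0
  <chi_1*chi_5, chi_5> = (1/6)[1*(1)*conj(1) + 1*(1)*conj(exp(-I*pi/3)) + 1*(1)*conj(exp(-2*I*pi/3)) + 1*(1)*conj(-1) + 1*(1)*conj(exp(2*I*pi/3)) + 1*(1)*conj(exp(I*pi/3))]
      = (1/6)[(1) + (exp(I*pi/3)) + (exp(2*I*pi/3)) + (-1) + (exp(-2*I*pi/3)) + (exp(-I*pi/3))] = 0/6 = 0
(Exp terms are combined using exp(i*s)*conj(exp(i*t)) = exp(i*(s-t)), and sums of them are collapsed using the identity that for every m > 1 the m distinct m-th roots of unity sum to 0, e.g. 1 + exp(2*I*pi/3) + exp(-2*I*pi/3) = 0.)
Hence the multiplicities are chi_0: 1. Dimension check: dim(chi_1)*dim(chi_5) = 1*1 = 1 and sum (mult * dim) = 1*1 = 1.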